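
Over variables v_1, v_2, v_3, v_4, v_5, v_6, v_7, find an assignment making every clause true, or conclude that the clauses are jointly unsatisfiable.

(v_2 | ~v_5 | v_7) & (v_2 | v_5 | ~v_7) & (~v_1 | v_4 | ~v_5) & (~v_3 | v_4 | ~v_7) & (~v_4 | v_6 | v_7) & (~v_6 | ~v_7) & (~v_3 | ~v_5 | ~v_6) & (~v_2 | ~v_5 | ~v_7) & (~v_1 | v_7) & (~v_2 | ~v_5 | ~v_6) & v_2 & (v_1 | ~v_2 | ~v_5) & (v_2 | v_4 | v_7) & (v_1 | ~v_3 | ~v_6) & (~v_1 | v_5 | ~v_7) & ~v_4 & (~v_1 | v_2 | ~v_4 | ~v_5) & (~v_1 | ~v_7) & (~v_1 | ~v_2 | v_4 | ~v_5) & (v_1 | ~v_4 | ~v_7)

Unit clause (v_2) forces v_2 = True.
Unit clause (~v_4) forces v_4 = False.
Try v_1 = True:
  (~v_1 | v_4 | ~v_5) forces v_5 = False.
  (~v_1 | v_7) forces v_7 = True.
  clause (~v_1 | v_5 | ~v_7) is falsified — backtrack.
So v_1 = False.
  then (v_1 | ~v_2 | ~v_5) forces v_5 = False.
Set v_3 = False.
Set v_6 = True.
  then (~v_6 | ~v_7) forces v_7 = False.
All clauses satisfied.

v_1 = False, v_2 = True, v_3 = False, v_4 = False, v_5 = False, v_6 = True, v_7 = False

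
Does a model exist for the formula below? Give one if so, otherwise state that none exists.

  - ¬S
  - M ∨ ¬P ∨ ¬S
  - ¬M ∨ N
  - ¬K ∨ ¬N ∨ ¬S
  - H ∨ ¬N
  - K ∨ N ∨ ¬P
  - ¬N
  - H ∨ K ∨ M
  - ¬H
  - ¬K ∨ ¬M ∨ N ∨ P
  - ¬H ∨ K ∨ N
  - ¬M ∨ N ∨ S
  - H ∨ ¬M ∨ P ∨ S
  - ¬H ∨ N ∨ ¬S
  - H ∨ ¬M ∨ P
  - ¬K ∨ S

No satisfying assignment exists.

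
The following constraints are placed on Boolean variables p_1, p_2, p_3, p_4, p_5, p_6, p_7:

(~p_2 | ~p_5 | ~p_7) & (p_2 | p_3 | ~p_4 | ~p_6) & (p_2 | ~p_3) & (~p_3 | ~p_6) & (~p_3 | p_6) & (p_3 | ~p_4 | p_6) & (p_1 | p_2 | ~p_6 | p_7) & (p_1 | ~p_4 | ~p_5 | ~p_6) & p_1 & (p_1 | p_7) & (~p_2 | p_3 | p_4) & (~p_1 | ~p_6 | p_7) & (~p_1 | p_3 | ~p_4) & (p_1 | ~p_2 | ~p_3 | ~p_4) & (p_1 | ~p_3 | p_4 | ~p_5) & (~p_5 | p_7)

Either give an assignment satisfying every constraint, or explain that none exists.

p_1 = True, p_2 = False, p_3 = False, p_4 = False, p_5 = False, p_6 = False, p_7 = False

Unit clause (p_1) forces p_1 = True.
Set p_2 = False.
  then (p_2 | ~p_3) forces p_3 = False.
  then (~p_1 | p_3 | ~p_4) forces p_4 = False.
Set p_5 = False.
Set p_6 = False.
Set p_7 = False.
All clauses satisfied.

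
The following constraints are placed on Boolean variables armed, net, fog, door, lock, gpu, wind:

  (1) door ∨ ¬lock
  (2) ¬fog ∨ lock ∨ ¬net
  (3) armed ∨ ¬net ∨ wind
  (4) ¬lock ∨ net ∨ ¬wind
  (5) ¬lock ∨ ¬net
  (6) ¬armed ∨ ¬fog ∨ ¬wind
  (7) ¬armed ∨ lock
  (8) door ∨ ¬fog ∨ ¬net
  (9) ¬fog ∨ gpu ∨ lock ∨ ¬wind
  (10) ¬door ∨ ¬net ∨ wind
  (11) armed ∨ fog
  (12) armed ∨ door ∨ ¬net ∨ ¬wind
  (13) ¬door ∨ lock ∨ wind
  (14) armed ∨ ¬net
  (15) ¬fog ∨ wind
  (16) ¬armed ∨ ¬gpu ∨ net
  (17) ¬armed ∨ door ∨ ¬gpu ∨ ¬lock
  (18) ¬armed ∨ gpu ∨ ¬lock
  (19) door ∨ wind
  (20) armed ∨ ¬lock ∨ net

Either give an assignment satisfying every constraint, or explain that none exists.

armed=F, net=F, fog=T, door=T, lock=F, gpu=T, wind=T

Set armed = False.
  then (armed ∨ fog) forces fog = True.
  then (armed ∨ ¬net) forces net = False.
  then (¬fog ∨ wind) forces wind = True.
  then (armed ∨ ¬lock ∨ net) forces lock = False.
  then (¬fog ∨ gpu ∨ lock ∨ ¬wind) forces gpu = True.
Set door = True.
All clauses satisfied.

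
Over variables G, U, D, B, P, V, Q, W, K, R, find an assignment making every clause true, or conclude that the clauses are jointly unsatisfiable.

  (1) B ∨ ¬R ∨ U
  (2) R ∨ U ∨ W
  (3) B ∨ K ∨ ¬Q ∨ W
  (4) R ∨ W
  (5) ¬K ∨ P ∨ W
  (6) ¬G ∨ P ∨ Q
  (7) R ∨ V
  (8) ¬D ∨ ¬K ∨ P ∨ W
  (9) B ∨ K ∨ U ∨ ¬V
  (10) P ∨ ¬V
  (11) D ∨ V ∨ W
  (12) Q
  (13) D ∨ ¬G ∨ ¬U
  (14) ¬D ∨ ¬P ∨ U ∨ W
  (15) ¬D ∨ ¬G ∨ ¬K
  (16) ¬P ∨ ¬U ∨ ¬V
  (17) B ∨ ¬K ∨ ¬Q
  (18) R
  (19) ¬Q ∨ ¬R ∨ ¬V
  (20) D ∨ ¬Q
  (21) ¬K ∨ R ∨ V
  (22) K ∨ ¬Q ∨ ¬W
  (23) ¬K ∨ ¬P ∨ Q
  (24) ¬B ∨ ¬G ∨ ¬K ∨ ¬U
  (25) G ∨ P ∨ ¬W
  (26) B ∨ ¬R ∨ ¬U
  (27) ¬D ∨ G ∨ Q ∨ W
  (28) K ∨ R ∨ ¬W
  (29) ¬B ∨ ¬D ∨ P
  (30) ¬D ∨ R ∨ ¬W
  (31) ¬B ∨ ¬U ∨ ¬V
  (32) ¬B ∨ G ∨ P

G = False, U = True, D = True, B = True, P = True, V = False, Q = True, W = True, K = True, R = True

Unit clause (Q) forces Q = True.
Unit clause (R) forces R = True.
In (¬Q ∨ ¬R ∨ ¬V) only ¬V is left, so V = False.
In (D ∨ ¬Q) only D is left, so D = True.
Set G = False.
Set U = True.
  then (B ∨ ¬R ∨ ¬U) forces B = True.
  then (¬B ∨ ¬D ∨ P) forces P = True.
Set W = True.
  then (K ∨ ¬Q ∨ ¬W) forces K = True.
All clauses satisfied.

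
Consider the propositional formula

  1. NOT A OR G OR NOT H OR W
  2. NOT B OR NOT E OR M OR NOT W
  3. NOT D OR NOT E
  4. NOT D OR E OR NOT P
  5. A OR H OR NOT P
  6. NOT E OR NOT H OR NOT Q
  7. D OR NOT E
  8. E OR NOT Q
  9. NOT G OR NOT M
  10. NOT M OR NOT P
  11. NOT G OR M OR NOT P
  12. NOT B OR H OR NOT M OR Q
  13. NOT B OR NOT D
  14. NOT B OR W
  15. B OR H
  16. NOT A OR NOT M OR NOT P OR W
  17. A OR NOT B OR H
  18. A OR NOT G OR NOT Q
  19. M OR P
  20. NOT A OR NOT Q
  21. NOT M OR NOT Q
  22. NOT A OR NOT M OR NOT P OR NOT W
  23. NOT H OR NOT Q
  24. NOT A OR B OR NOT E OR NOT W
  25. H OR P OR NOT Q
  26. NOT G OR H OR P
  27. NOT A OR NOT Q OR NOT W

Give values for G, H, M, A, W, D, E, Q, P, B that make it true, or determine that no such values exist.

Try G = True:
  (NOT G OR NOT M) forces M = False.
  (NOT G OR M OR NOT P) forces P = False.
  clause (M OR P) is falsified — backtrack.
So G = False.
Set H = True.
  then (NOT H OR NOT Q) forces Q = False.
Set M = True.
  then (NOT M OR NOT P) forces P = False.
Set A = False.
Set W = True.
Set D = False.
  then (D OR NOT E) forces E = False.
Set B = True.
All clauses satisfied.

G: False, H: True, M: True, A: False, W: True, D: False, E: False, Q: False, P: False, B: True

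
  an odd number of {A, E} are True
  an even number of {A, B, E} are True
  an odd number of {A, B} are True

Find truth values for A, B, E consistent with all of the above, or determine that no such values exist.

A=F; B=T; E=T

{A, E}: 1 true → odd ✓
{A, B, E}: 2 true → even ✓
{A, B}: 1 true → odd ✓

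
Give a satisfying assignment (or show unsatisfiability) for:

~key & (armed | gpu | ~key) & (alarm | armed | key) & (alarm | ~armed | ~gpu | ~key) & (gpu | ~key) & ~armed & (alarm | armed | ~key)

Unit clause (~key) forces key = False.
Unit clause (~armed) forces armed = False.
In (alarm | armed | key) only alarm is left, so alarm = True.
Set gpu = False.
Check each clause:
  (~key): ~key holds.
  (armed | gpu | ~key): ~key holds.
  (alarm | armed | key): alarm holds.
  (alarm | ~armed | ~gpu | ~key): alarm holds.
  (gpu | ~key): ~key holds.
  (~armed): ~armed holds.
  (alarm | armed | ~key): alarm holds.
All clauses satisfied.

gpu: False, alarm: True, armed: False, key: False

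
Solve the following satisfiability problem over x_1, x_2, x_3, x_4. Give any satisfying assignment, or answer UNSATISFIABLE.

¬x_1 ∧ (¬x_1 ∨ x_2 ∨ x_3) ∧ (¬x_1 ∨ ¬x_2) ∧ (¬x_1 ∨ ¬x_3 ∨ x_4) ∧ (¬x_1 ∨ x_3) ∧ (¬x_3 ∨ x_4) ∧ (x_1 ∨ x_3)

Unit clause (¬x_1) forces x_1 = False.
In (x_1 ∨ x_3) only x_3 is left, so x_3 = True.
In (¬x_3 ∨ x_4) only x_4 is left, so x_4 = True.
Set x_2 = False.
Check each clause:
  (¬x_1): ¬x_1 holds.
  (¬x_1 ∨ x_2 ∨ x_3): ¬x_1 holds.
  (¬x_1 ∨ ¬x_2): ¬x_1 holds.
  (¬x_1 ∨ ¬x_3 ∨ x_4): ¬x_1 holds.
  (¬x_1 ∨ x_3): ¬x_1 holds.
  (¬x_3 ∨ x_4): x_4 holds.
  (x_1 ∨ x_3): x_3 holds.
All clauses satisfied.

x_1 = False, x_2 = False, x_3 = True, x_4 = True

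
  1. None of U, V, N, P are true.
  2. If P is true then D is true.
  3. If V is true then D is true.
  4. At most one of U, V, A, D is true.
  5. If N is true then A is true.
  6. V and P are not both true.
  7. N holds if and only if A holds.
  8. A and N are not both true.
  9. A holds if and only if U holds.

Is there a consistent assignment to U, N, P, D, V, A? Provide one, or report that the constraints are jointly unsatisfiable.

U=F, N=F, P=F, D=F, V=F, A=F

  (1) {U, V, N, P}: 0 true — none ✓
  (2) P=F ⇒ D: vacuous ✓
  (3) V=F ⇒ D: vacuous ✓
  (4) {U, V, A, D}: 0 true — at most one ✓
  (5) N=F ⇒ A: vacuous ✓
  (6) V=F, P=F — not both ✓
  (7) N=F, A=F — same ✓
  (8) A=F, N=F — not both ✓
  (9) A=F, U=F — same ✓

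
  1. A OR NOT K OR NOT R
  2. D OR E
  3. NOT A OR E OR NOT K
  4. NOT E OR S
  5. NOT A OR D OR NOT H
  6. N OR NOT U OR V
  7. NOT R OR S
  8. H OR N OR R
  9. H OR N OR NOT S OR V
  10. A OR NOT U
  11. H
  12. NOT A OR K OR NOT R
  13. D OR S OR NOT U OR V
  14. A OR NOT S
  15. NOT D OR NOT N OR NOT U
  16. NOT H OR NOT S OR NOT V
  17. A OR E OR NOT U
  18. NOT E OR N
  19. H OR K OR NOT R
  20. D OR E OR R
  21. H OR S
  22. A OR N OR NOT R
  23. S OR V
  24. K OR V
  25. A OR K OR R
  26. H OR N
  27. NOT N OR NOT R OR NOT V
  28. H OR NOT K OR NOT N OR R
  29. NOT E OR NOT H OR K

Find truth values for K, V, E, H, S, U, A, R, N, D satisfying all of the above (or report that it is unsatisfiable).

K: False, V: True, E: False, H: True, S: False, U: False, A: True, R: False, N: True, D: True

Unit clause (H) forces H = True.
Set K = False.
  then (K OR V) forces V = True.
  then (NOT E OR NOT H OR K) forces E = False.
  then (D OR E) forces D = True.
  then (NOT H OR NOT S OR NOT V) forces S = False.
  then (NOT R OR S) forces R = False.
  then (A OR K OR R) forces A = True.
Set U = False.
Set N = True.
All clauses satisfied.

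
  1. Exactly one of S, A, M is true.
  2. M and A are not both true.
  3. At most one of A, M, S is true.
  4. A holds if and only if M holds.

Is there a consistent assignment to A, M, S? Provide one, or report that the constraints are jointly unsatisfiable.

A = False; M = False; S = True

  (1) {S, A, M}: 1 true — exactly one ✓
  (2) M=F, A=F — not both ✓
  (3) {A, M, S}: 1 true — at most one ✓
  (4) A=F, M=F — same ✓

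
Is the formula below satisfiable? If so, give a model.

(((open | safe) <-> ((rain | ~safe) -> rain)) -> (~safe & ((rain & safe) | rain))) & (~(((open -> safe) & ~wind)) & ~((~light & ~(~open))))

light = True, safe = False, rain = False, wind = True, open = True

  ((open | safe) <-> ((rain | ~safe) -> rain)) -> (~safe & ((rain & safe) | rain)) = True
    (open | safe) <-> ((rain | ~safe) -> rain) = False
      open | safe = True
      (rain | ~safe) -> rain = False
        rain | ~safe = True
          ~safe = True
    ~safe & ((rain & safe) | rain) = False
      ~safe = True
      (rain & safe) | rain = False
        rain & safe = False
  ~(((open -> safe) & ~wind)) & ~((~light & ~(~open))) = True
    ~(((open -> safe) & ~wind)) = True
      (open -> safe) & ~wind = False
        open -> safe = False
        ~wind = False
    ~((~light & ~(~open))) = True
      ~light & ~(~open) = False
        ~light = False
        ~(~open) = True
          ~open = False
Both conjuncts True, so the formula holds.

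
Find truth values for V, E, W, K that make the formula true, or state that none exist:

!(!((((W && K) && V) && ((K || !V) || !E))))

V = True, E = True, W = True, K = True

  !(!((((W && K) && V) && ((K || !V) || !E)))) = True
    !((((W && K) && V) && ((K || !V) || !E))) = False
      ((W && K) && V) && ((K || !V) || !E) = True
        (W && K) && V = True
          W && K = True
        (K || !V) || !E = True
          K || !V = True
            !V = False
          !E = False
The formula evaluates to True.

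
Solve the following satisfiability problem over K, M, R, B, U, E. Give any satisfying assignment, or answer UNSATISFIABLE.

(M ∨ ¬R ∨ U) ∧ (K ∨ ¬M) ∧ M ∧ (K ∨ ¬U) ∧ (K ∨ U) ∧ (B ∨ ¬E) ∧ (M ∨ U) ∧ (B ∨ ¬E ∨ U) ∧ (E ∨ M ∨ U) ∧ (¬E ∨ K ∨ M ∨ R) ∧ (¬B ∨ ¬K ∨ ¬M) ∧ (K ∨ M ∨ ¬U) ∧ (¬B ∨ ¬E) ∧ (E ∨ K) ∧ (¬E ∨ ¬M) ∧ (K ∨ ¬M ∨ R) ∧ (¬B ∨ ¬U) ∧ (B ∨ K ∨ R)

Unit clause (M) forces M = True.
In (¬E ∨ ¬M) only ¬E is left, so E = False.
In (K ∨ ¬M) only K is left, so K = True.
In (¬B ∨ ¬K ∨ ¬M) only ¬B is left, so B = False.
Set R = True.
Set U = True.
All clauses satisfied.

K = True, M = True, R = True, B = False, U = True, E = False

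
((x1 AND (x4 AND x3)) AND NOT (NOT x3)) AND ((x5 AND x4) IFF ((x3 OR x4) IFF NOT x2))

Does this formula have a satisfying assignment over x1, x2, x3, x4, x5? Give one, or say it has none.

x1: True, x2: False, x3: True, x4: True, x5: True

  (x1 AND (x4 AND x3)) AND NOT (NOT x3) = True
    x1 AND (x4 AND x3) = True
      x4 AND x3 = True
    NOT (NOT x3) = True
      NOT x3 = False
  (x5 AND x4) IFF ((x3 OR x4) IFF NOT x2) = True
    x5 AND x4 = True
    (x3 OR x4) IFF NOT x2 = True
      x3 OR x4 = True
      NOT x2 = True
Both conjuncts True, so the formula holds.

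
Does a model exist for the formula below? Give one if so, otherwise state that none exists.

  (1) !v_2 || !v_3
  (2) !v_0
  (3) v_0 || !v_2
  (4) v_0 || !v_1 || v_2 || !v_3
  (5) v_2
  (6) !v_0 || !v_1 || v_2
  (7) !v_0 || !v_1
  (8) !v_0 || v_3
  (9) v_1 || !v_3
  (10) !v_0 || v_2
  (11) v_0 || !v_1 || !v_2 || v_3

Unsatisfiable — no assignment works.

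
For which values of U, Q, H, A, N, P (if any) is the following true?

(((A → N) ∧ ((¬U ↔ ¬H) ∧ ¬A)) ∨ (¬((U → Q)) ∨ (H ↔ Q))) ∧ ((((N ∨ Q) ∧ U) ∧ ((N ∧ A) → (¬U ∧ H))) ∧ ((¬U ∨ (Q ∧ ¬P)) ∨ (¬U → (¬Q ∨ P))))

U = True; Q = True; H = True; A = False; N = True; P = True

  ((A → N) ∧ ((¬U ↔ ¬H) ∧ ¬A)) ∨ (¬((U → Q)) ∨ (H ↔ Q)) = True
    (A → N) ∧ ((¬U ↔ ¬H) ∧ ¬A) = True
      A → N = True
      (¬U ↔ ¬H) ∧ ¬A = True
        ¬U ↔ ¬H = True
          ¬U = False
          ¬H = False
        ¬A = True
    ¬((U → Q)) ∨ (H ↔ Q) = True
      ¬((U → Q)) = False
        U → Q = True
      H ↔ Q = True
  (((N ∨ Q) ∧ U) ∧ ((N ∧ A) → (¬U ∧ H))) ∧ ((¬U ∨ (Q ∧ ¬P)) ∨ (¬U → (¬Q ∨ P))) = True
    ((N ∨ Q) ∧ U) ∧ ((N ∧ A) → (¬U ∧ H)) = True
      (N ∨ Q) ∧ U = True
        N ∨ Q = True
      (N ∧ A) → (¬U ∧ H) = True
        N ∧ A = False
        ¬U ∧ H = False
          ¬U = False
    (¬U ∨ (Q ∧ ¬P)) ∨ (¬U → (¬Q ∨ P)) = True
      ¬U ∨ (Q ∧ ¬P) = False
        ¬U = False
        Q ∧ ¬P = False
          ¬P = False
      ¬U → (¬Q ∨ P) = True
        ¬U = False
        ¬Q ∨ P = True
          ¬Q = False
Both conjuncts True, so the formula holds.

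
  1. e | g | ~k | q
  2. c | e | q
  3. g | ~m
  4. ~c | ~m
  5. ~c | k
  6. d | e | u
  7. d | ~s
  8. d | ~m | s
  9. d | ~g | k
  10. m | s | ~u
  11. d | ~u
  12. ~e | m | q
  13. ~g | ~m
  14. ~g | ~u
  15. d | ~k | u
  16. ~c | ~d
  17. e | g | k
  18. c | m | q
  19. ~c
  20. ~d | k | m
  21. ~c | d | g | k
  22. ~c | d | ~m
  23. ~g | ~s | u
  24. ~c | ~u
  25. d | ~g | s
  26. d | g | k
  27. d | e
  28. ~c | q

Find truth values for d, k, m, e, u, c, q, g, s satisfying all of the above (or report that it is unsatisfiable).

d = True; k = True; m = False; e = True; u = False; c = False; q = True; g = False; s = False

Unit clause (~c) forces c = False.
Set d = True.
Try k = False:
  (~d | k | m) forces m = True.
  (g | ~m) forces g = True.
  clause (~g | ~m) is falsified — backtrack.
So k = True.
Set m = False.
  then (c | m | q) forces q = True.
Set e = True.
Set u = False.
Set g = False.
Set s = False.
All clauses satisfied.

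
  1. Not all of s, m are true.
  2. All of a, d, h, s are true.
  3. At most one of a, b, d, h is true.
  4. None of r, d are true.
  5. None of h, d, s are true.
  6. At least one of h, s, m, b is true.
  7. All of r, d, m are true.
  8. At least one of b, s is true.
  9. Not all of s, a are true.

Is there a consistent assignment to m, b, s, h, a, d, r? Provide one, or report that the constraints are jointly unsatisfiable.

The formula is unsatisfiable.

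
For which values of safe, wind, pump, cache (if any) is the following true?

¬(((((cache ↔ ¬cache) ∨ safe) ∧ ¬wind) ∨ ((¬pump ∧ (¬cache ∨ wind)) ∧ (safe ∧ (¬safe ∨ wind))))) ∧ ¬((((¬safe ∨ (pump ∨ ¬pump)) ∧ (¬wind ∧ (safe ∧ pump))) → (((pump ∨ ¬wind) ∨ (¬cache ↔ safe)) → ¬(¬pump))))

Unsatisfiable — no assignment works.

The conjunct ¬((((¬safe ∨ (pump ∨ ¬pump)) ∧ (¬wind ∧ (safe ∧ pump))) → (((pump ∨ ¬wind) ∨ (¬cache ↔ safe)) → ¬(¬pump)))) is unsatisfiable on its own:
  pump = True: this becomes ¬(((¬wind ∧ safe) → True)) = False.
  pump = False: this becomes ¬((False → ¬((¬wind ∨ (¬cache ↔ safe))))) = False.
So the whole conjunction is unsatisfiable.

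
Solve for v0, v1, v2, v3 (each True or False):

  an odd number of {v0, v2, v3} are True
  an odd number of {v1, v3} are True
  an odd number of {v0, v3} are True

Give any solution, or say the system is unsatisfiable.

v0 = True, v1 = True, v2 = False, v3 = False

{v0, v2, v3}: 1 true → odd ✓
{v1, v3}: 1 true → odd ✓
{v0, v3}: 1 true → odd ✓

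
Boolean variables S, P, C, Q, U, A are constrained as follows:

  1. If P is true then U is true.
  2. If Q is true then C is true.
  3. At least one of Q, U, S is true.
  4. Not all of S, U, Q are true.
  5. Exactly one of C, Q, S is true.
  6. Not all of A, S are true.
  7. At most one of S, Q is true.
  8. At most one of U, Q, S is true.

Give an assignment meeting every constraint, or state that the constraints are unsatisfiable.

S=F, P=F, C=T, Q=F, U=T, A=T

  (1) P=F ⇒ U: vacuous ✓
  (2) Q=F ⇒ C: vacuous ✓
  (3) {Q, U, S}: 1 true — at least one ✓
  (4) {S, U, Q}: 1/3 true — not all ✓
  (5) {C, Q, S}: 1 true — exactly one ✓
  (6) {A, S}: 1/2 true — not all ✓
  (7) {S, Q}: 0 true — at most one ✓
  (8) {U, Q, S}: 1 true — at most one ✓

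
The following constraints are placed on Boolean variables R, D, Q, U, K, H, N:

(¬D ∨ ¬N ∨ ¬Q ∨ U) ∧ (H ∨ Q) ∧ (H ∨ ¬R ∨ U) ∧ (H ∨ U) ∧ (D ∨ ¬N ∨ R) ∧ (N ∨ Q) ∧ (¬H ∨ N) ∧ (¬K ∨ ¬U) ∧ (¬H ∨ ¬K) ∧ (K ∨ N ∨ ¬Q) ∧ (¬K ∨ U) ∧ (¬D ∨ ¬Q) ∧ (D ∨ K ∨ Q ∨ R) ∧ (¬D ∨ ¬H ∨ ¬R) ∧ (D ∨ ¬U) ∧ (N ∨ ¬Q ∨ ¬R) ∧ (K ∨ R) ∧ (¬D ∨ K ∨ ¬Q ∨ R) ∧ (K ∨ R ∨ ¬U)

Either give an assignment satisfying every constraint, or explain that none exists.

R=T, D=F, Q=F, U=F, K=F, H=T, N=T

Try R = False:
  (K ∨ R) forces K = True.
  (¬K ∨ ¬U) forces U = False.
  clause (¬K ∨ U) is falsified — backtrack.
So R = True.
Try D = True:
  (¬D ∨ ¬Q) forces Q = False.
  (H ∨ Q) forces H = True.
  clause (¬D ∨ ¬H ∨ ¬R) is falsified — backtrack.
So D = False.
  then (D ∨ ¬U) forces U = False.
  then (H ∨ ¬R ∨ U) forces H = True.
  then (¬H ∨ N) forces N = True.
  then (¬H ∨ ¬K) forces K = False.
Set Q = False.
All clauses satisfied.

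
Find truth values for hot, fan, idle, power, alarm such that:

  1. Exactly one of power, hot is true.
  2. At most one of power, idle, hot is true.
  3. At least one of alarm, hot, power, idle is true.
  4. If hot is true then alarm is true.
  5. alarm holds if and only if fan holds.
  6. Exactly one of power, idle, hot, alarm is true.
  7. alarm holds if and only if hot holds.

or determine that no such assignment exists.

hot = False; fan = False; idle = False; power = True; alarm = False

  (1) {power, hot}: 1 true — exactly one ✓
  (2) {power, idle, hot}: 1 true — at most one ✓
  (3) {alarm, hot, power, idle}: 1 true — at least one ✓
  (4) hot=F ⇒ alarm: vacuous ✓
  (5) alarm=F, fan=F — same ✓
  (6) {power, idle, hot, alarm}: 1 true — exactly one ✓
  (7) alarm=F, hot=F — same ✓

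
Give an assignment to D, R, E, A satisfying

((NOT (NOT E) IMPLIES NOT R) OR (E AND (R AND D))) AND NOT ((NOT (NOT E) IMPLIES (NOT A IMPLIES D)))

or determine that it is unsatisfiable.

D: False, R: False, E: True, A: False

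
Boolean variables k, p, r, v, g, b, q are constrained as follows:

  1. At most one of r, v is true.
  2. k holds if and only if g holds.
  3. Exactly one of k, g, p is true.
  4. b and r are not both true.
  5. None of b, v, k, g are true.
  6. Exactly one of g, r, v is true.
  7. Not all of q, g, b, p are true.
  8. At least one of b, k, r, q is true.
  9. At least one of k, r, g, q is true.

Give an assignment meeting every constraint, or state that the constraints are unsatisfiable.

k=F; p=T; r=T; v=F; g=F; b=F; q=F

  (1) {r, v}: 1 true — at most one ✓
  (2) k=F, g=F — same ✓
  (3) {k, g, p}: 1 true — exactly one ✓
  (4) b=F, r=T — not both ✓
  (5) {b, v, k, g}: 0 true — none ✓
  (6) {g, r, v}: 1 true — exactly one ✓
  (7) {q, g, b, p}: 1/4 true — not all ✓
  (8) {b, k, r, q}: 1 true — at least one ✓
  (9) {k, r, g, q}: 1 true — at least one ✓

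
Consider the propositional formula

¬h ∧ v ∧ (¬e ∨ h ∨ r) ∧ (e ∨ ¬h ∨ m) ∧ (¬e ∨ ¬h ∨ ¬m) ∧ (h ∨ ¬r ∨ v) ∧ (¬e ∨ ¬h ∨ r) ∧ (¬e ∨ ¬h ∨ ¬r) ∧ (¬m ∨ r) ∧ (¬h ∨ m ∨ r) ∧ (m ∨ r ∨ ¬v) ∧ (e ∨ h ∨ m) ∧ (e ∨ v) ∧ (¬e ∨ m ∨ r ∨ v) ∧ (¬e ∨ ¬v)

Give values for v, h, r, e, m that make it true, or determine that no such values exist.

v = True; h = False; r = True; e = False; m = True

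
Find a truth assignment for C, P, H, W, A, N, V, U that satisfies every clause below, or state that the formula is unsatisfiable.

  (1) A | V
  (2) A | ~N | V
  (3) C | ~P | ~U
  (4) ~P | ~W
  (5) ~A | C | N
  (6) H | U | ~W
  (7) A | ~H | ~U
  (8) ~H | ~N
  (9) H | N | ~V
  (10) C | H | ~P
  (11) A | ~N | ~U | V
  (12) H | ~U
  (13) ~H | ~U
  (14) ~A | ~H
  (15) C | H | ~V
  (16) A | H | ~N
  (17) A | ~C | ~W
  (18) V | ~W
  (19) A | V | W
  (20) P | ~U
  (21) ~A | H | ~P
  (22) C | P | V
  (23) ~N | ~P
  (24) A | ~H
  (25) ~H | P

C = True, P = False, H = False, W = False, A = True, N = True, V = False, U = False

Set C = True.
Set P = False.
  then (P | ~U) forces U = False.
  then (~H | P) forces H = False.
  then (H | U | ~W) forces W = False.
Try A = False:
  (A | V) forces V = True.
  (H | N | ~V) forces N = True.
  clause (A | H | ~N) is falsified — backtrack.
So A = True.
Set N = True.
Set V = False.
All clauses satisfied.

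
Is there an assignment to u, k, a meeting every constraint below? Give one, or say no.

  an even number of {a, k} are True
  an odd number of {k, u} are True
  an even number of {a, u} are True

The formula is unsatisfiable.

Adding constraints 1, 2, 3 mod 2: every variable appears an even number of times on the left, so the left side is 0.
But the right sides sum to 1 (mod 2). 0 ≠ 1 — the system is inconsistent.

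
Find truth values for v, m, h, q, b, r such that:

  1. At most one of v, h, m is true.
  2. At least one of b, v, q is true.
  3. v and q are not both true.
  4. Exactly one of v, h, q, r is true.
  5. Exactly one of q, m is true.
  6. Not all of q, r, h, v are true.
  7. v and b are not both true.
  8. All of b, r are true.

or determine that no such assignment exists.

v = False, m = True, h = False, q = False, b = True, r = True

  (1) {v, h, m}: 1 true — at most one ✓
  (2) {b, v, q}: 1 true — at least one ✓
  (3) v=F, q=F — not both ✓
  (4) {v, h, q, r}: 1 true — exactly one ✓
  (5) {q, m}: 1 true — exactly one ✓
  (6) {q, r, h, v}: 1/4 true — not all ✓
  (7) v=F, b=T — not both ✓
  (8) {b, r}: all 2 true ✓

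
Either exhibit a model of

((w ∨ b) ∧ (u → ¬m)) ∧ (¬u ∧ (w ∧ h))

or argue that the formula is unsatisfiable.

w = True, b = True, m = True, u = False, h = True

  (w ∨ b) ∧ (u → ¬m) = True
    w ∨ b = True
    u → ¬m = True
      ¬m = False
  ¬u ∧ (w ∧ h) = True
    ¬u = True
    w ∧ h = True
Both conjuncts True, so the formula holds.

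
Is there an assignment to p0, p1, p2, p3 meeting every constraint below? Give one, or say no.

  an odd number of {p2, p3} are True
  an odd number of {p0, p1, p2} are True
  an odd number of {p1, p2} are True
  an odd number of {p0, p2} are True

p0=F; p1=F; p2=T; p3=F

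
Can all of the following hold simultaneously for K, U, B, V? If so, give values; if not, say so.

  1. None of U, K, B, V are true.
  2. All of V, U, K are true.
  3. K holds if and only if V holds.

Unsatisfiable

Case K = True:
  Constraint (1) is violated (K=T) — contradiction.
Case K = False:
  Constraint (2) is violated (K=F) — contradiction.
Both cases fail — unsatisfiable.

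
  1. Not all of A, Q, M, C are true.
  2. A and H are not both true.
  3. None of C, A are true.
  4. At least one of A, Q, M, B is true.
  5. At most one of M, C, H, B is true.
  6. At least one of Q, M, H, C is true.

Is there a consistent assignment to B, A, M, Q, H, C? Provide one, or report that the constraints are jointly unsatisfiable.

B = False; A = False; M = False; Q = True; H = True; C = False

  (1) {A, Q, M, C}: 1/4 true — not all ✓
  (2) A=F, H=T — not both ✓
  (3) {C, A}: 0 true — none ✓
  (4) {A, Q, M, B}: 1 true — at least one ✓
  (5) {M, C, H, B}: 1 true — at most one ✓
  (6) {Q, M, H, C}: 2 true — at least one ✓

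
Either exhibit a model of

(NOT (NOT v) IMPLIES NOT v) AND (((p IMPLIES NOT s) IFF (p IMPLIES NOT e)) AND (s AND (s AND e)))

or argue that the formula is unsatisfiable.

s = True, e = True, p = False, v = False

  NOT (NOT v) IMPLIES NOT v = True
    NOT (NOT v) = False
      NOT v = True
    NOT v = True
  ((p IMPLIES NOT s) IFF (p IMPLIES NOT e)) AND (s AND (s AND e)) = True
    (p IMPLIES NOT s) IFF (p IMPLIES NOT e) = True
      p IMPLIES NOT s = True
        NOT s = False
      p IMPLIES NOT e = True
        NOT e = False
    s AND (s AND e) = True
      s AND e = True
Both conjuncts True, so the formula holds.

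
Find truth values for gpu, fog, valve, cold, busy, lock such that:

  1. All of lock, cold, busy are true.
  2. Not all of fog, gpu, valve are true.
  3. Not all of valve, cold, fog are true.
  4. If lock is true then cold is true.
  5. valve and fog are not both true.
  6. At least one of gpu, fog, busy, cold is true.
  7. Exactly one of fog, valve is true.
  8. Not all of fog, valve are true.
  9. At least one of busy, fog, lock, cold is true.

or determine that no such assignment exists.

gpu=T, fog=T, valve=F, cold=T, busy=T, lock=T

  (1) {lock, cold, busy}: all 3 true ✓
  (2) {fog, gpu, valve}: 2/3 true — not all ✓
  (3) {valve, cold, fog}: 2/3 true — not all ✓
  (4) lock=T ⇒ cold: T ✓
  (5) valve=F, fog=T — not both ✓
  (6) {gpu, fog, busy, cold}: 4 true — at least one ✓
  (7) {fog, valve}: 1 true — exactly one ✓
  (8) {fog, valve}: 1/2 true — not all ✓
  (9) {busy, fog, lock, cold}: 4 true — at least one ✓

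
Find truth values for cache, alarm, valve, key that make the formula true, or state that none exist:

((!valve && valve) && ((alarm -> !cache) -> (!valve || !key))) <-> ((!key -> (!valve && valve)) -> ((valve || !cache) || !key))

cache=T, alarm=F, valve=F, key=T

  ((!valve && valve) && ((alarm -> !cache) -> (!valve || !key))) <-> ((!key -> (!valve && valve)) -> ((valve || !cache) || !key)) = True
    (!valve && valve) && ((alarm -> !cache) -> (!valve || !key)) = False
      !valve && valve = False
        !valve = True
      (alarm -> !cache) -> (!valve || !key) = True
        alarm -> !cache = True
          !cache = False
        !valve || !key = True
          !valve = True
          !key = False
    (!key -> (!valve && valve)) -> ((valve || !cache) || !key) = False
      !key -> (!valve && valve) = True
        !key = False
        !valve && valve = False
          !valve = True
      (valve || !cache) || !key = False
        valve || !cache = False
          !cache = False
        !key = False
The formula evaluates to True.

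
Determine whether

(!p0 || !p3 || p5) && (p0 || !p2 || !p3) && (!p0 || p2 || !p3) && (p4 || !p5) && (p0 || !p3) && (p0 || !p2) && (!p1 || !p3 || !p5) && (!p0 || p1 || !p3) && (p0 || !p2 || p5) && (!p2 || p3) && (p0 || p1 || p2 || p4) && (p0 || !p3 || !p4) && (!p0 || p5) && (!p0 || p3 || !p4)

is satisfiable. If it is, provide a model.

Set p0 = False.
  then (p0 || !p3) forces p3 = False.
  then (p0 || !p2) forces p2 = False.
Set p1 = True.
Set p4 = False.
  then (p4 || !p5) forces p5 = False.
All clauses satisfied.

p0 = False; p1 = True; p2 = False; p3 = False; p4 = False; p5 = False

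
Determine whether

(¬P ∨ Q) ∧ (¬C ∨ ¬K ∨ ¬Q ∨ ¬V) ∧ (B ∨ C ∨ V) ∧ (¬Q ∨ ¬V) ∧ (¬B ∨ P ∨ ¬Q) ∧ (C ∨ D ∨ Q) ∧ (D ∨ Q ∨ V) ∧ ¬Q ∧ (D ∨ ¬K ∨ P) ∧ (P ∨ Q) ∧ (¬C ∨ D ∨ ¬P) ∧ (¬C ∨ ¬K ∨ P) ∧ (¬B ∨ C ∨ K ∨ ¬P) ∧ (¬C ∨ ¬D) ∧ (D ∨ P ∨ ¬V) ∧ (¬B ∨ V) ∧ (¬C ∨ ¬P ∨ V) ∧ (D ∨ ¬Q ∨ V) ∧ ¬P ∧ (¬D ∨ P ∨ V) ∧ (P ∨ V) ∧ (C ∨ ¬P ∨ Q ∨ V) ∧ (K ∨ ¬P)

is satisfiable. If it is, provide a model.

Unsatisfiable

Case Q = True:
  Clause (¬Q) is falsified — contradiction.
Case Q = False:
  (¬P ∨ Q) forces P = False.
  Clause (P ∨ Q) is falsified — contradiction.
Both cases fail, so the formula is unsatisfiable.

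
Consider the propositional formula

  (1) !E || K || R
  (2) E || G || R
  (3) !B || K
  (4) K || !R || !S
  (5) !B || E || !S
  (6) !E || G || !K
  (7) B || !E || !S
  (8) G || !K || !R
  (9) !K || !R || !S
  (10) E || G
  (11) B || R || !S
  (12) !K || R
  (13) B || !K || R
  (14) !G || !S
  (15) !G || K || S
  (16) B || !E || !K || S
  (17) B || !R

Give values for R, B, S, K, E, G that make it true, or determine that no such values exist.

R = True, B = True, S = False, K = True, E = True, G = True

Set R = True.
  then (B || !R) forces B = True.
  then (!B || K) forces K = True.
  then (G || !K || !R) forces G = True.
  then (!K || !R || !S) forces S = False.
Set E = True.
All clauses satisfied.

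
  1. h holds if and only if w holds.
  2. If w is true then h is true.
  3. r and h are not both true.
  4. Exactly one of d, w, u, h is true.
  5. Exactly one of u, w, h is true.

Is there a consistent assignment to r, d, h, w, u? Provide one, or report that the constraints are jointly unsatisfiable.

r: False, d: False, h: False, w: False, u: True

  (1) h=F, w=F — same ✓
  (2) w=F ⇒ h: vacuous ✓
  (3) r=F, h=F — not both ✓
  (4) {d, w, u, h}: 1 true — exactly one ✓
  (5) {u, w, h}: 1 true — exactly one ✓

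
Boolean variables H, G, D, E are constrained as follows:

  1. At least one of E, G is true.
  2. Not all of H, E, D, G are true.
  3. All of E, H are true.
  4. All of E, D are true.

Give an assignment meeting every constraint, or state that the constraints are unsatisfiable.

H: True, G: False, D: True, E: True

  (1) {E, G}: 1 true — at least one ✓
  (2) {H, E, D, G}: 3/4 true — not all ✓
  (3) {E, H}: all 2 true ✓
  (4) {E, D}: all 2 true ✓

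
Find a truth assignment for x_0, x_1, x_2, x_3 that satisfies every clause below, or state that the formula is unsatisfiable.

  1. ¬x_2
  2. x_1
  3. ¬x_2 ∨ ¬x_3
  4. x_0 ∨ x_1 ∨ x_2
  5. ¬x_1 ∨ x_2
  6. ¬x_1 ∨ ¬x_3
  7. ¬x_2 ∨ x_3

No satisfying assignment exists.

Case x_1 = True:
  (¬x_2) forces x_2 = False.
  Clause (¬x_1 ∨ x_2) is falsified — contradiction.
Case x_1 = False:
  Clause (x_1) is falsified — contradiction.
Both cases fail, so the formula is unsatisfiable.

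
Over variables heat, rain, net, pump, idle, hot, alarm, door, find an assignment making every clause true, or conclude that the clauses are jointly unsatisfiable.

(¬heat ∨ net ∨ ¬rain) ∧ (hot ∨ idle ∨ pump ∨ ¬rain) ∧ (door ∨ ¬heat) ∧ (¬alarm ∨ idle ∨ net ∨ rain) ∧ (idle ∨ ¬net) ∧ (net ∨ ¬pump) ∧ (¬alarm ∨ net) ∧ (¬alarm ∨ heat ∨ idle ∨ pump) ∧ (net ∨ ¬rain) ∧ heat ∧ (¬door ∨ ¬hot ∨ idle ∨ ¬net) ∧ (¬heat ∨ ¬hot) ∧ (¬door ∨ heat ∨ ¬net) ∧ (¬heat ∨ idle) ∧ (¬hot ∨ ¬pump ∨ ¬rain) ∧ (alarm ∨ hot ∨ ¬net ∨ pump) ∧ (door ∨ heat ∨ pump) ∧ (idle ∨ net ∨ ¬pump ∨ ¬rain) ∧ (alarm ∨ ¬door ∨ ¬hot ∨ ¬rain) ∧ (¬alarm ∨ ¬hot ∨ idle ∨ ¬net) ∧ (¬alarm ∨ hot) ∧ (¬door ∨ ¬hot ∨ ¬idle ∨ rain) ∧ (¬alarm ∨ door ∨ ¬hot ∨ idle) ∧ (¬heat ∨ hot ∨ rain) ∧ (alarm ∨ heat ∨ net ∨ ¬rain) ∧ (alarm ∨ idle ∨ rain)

Unit clause (heat) forces heat = True.
In (¬heat ∨ ¬hot) only ¬hot is left, so hot = False.
In (¬heat ∨ idle) only idle is left, so idle = True.
In (¬alarm ∨ hot) only ¬alarm is left, so alarm = False.
In (¬heat ∨ hot ∨ rain) only rain is left, so rain = True.
In (¬heat ∨ net ∨ ¬rain) only net is left, so net = True.
In (door ∨ ¬heat) only door is left, so door = True.
In (alarm ∨ hot ∨ ¬net ∨ pump) only pump is left, so pump = True.
All clauses satisfied.

heat: True; rain: True; net: True; pump: True; idle: True; hot: False; alarm: False; door: True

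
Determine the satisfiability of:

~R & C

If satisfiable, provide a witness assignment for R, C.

R = False, C = True

  ~R = True
Both conjuncts True, so the formula holds.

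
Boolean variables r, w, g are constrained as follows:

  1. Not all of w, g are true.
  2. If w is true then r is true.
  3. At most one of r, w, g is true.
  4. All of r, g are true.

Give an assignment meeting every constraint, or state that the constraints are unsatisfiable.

Case r = True:
  (3) with r=T forces w = False.
  (3) with r=T forces g = False.
  Constraint (4) is violated (g=F) — contradiction.
Case r = False:
  Constraint (4) is violated (r=F) — contradiction.
Both cases fail — unsatisfiable.

UNSATISFIABLE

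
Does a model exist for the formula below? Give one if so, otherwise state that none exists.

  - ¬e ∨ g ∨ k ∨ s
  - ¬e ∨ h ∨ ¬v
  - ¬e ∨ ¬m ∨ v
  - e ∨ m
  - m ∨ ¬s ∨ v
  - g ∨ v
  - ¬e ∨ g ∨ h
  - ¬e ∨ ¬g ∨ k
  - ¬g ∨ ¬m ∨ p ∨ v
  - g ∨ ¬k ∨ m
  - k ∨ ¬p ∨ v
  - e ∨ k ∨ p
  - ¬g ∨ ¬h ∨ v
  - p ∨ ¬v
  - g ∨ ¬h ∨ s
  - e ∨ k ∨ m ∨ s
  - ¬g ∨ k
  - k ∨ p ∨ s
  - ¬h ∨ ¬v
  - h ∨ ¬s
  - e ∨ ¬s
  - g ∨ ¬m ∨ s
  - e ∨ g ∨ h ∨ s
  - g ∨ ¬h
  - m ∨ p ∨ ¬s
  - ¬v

h=F, p=T, s=F, k=T, g=T, v=F, e=F, m=T

Unit clause (¬v) forces v = False.
In (g ∨ v) only g is left, so g = True.
In (¬g ∨ ¬h ∨ v) only ¬h is left, so h = False.
In (¬g ∨ k) only k is left, so k = True.
In (h ∨ ¬s) only ¬s is left, so s = False.
Set p = True.
Set e = False.
  then (e ∨ m) forces m = True.
All clauses satisfied.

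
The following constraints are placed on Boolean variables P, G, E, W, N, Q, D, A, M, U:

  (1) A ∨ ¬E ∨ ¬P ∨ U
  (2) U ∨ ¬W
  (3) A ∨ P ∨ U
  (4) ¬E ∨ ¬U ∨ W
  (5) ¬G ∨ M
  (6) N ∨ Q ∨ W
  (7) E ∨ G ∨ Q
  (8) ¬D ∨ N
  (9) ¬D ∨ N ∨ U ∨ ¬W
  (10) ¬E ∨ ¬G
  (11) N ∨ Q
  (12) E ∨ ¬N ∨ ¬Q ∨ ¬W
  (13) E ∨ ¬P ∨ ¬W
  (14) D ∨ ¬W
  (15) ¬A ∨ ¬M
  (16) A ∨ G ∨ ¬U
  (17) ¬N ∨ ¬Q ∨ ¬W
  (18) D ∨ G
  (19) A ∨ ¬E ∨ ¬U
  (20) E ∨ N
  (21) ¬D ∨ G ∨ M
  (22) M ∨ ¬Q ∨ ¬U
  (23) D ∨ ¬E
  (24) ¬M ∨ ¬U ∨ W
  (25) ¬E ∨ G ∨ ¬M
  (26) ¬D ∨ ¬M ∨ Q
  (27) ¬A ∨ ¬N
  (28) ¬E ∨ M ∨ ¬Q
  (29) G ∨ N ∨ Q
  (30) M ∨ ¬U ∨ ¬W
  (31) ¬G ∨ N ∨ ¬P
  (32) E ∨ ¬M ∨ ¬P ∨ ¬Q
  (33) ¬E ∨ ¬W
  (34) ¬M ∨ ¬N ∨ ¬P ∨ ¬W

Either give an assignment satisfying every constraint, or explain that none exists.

Set P = True.
Set G = True.
  then (¬G ∨ M) forces M = True.
  then (¬E ∨ ¬G) forces E = False.
  then (E ∨ ¬P ∨ ¬W) forces W = False.
  then (¬A ∨ ¬M) forces A = False.
  then (E ∨ N) forces N = True.
  then (¬M ∨ ¬U ∨ W) forces U = False.
  then (E ∨ ¬M ∨ ¬P ∨ ¬Q) forces Q = False.
  then (¬D ∨ ¬M ∨ Q) forces D = False.
All clauses satisfied.

P = True, G = True, E = False, W = False, N = True, Q = False, D = False, A = False, M = True, U = False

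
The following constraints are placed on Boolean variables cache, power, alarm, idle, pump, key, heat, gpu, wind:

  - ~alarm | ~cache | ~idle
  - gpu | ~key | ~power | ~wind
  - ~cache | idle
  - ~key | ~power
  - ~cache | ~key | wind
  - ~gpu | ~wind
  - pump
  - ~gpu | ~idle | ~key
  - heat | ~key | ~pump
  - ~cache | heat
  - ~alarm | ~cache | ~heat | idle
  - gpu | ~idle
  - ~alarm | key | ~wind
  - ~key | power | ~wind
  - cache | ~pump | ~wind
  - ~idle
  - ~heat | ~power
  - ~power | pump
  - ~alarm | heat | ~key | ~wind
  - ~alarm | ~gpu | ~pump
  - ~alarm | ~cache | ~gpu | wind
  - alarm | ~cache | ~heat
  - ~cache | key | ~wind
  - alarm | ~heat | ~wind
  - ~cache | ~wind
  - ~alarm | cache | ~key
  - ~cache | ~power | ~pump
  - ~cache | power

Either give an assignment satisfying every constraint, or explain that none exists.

Unit clause (pump) forces pump = True.
Unit clause (~idle) forces idle = False.
In (~cache | idle) only ~cache is left, so cache = False.
In (cache | ~pump | ~wind) only ~wind is left, so wind = False.
Set power = False.
Set alarm = True.
  then (~alarm | ~gpu | ~pump) forces gpu = False.
  then (~alarm | cache | ~key) forces key = False.
Set heat = True.
All clauses satisfied.

cache = False, power = False, alarm = True, idle = False, pump = True, key = False, heat = True, gpu = False, wind = False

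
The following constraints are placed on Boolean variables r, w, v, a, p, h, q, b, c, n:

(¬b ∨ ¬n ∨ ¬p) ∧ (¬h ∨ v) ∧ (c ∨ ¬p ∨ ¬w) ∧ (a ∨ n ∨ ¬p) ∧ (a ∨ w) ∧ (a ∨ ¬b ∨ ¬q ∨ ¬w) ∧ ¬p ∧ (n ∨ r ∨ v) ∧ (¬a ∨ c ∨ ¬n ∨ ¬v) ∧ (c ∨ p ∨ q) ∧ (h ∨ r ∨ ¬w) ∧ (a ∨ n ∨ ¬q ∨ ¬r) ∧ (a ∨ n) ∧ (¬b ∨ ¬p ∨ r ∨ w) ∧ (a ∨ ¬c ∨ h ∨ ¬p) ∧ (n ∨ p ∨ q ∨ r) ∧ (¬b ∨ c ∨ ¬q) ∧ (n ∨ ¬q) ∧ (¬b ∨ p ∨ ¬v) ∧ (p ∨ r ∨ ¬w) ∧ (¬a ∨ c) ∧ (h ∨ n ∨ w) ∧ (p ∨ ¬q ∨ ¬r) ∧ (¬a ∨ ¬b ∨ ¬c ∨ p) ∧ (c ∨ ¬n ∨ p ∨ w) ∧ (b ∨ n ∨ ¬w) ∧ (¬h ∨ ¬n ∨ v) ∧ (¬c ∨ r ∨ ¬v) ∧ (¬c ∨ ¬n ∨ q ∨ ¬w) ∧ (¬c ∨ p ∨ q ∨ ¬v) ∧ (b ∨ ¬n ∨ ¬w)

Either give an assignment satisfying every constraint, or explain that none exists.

Unit clause (¬p) forces p = False.
Set r = False.
  then (p ∨ r ∨ ¬w) forces w = False.
  then (a ∨ w) forces a = True.
  then (¬a ∨ c) forces c = True.
  then (¬a ∨ ¬b ∨ ¬c ∨ p) forces b = False.
  then (¬c ∨ r ∨ ¬v) forces v = False.
  then (¬h ∨ v) forces h = False.
  then (n ∨ r ∨ v) forces n = True.
Set q = False.
All clauses satisfied.

r = False, w = False, v = False, a = True, p = False, h = False, q = False, b = False, c = True, n = True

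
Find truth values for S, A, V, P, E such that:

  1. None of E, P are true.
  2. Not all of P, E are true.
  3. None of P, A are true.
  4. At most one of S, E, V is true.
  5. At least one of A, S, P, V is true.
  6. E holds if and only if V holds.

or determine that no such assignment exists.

S = True; A = False; V = False; P = False; E = False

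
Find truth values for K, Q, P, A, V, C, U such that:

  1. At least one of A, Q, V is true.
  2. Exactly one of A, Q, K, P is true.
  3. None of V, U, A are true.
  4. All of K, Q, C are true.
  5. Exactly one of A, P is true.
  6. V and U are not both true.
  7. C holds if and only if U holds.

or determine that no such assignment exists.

Unsatisfiable

Case C = True:
  (3) forces V = False.
  (3) forces U = False.
  Constraint (7) is violated (C=T, U=F) — contradiction.
Case C = False:
  Constraint (4) is violated (C=F) — contradiction.
Both cases fail — unsatisfiable.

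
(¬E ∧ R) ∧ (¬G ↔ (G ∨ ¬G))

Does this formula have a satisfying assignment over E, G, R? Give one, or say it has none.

E: False; G: False; R: True

  ¬E ∧ R = True
    ¬E = True
  ¬G ↔ (G ∨ ¬G) = True
    ¬G = True
    G ∨ ¬G = True
      ¬G = True
Both conjuncts True, so the formula holds.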